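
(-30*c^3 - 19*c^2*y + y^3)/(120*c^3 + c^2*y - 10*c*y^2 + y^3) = (2*c + y)/(-8*c + y)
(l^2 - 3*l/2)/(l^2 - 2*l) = (l - 3/2)/(l - 2)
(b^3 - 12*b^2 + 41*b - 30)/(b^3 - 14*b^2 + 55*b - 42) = (b - 5)/(b - 7)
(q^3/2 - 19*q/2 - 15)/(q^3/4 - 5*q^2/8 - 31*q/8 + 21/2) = 4*(q^3 - 19*q - 30)/(2*q^3 - 5*q^2 - 31*q + 84)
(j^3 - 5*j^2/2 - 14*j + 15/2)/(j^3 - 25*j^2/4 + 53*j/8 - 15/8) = 4*(j + 3)/(4*j - 3)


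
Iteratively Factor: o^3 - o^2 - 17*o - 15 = (o + 3)*(o^2 - 4*o - 5) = (o + 1)*(o + 3)*(o - 5)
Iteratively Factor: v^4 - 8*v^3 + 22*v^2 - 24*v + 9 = (v - 1)*(v^3 - 7*v^2 + 15*v - 9) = (v - 1)^2*(v^2 - 6*v + 9) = (v - 3)*(v - 1)^2*(v - 3)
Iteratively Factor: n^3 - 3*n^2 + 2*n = (n - 2)*(n^2 - n) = (n - 2)*(n - 1)*(n)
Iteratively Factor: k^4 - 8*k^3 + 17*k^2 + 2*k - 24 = (k + 1)*(k^3 - 9*k^2 + 26*k - 24) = (k - 3)*(k + 1)*(k^2 - 6*k + 8) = (k - 4)*(k - 3)*(k + 1)*(k - 2)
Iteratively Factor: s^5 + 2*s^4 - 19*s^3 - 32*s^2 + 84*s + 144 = (s + 4)*(s^4 - 2*s^3 - 11*s^2 + 12*s + 36) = (s - 3)*(s + 4)*(s^3 + s^2 - 8*s - 12) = (s - 3)*(s + 2)*(s + 4)*(s^2 - s - 6) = (s - 3)*(s + 2)^2*(s + 4)*(s - 3)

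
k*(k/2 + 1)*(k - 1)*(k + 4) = k^4/2 + 5*k^3/2 + k^2 - 4*k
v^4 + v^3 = v^3*(v + 1)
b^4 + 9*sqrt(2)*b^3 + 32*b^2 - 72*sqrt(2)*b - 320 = (b - 2*sqrt(2))*(b + 2*sqrt(2))*(b + 4*sqrt(2))*(b + 5*sqrt(2))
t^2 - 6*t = t*(t - 6)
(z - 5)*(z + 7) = z^2 + 2*z - 35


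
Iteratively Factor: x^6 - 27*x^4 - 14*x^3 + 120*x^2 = (x + 4)*(x^5 - 4*x^4 - 11*x^3 + 30*x^2) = x*(x + 4)*(x^4 - 4*x^3 - 11*x^2 + 30*x) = x*(x - 5)*(x + 4)*(x^3 + x^2 - 6*x) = x*(x - 5)*(x + 3)*(x + 4)*(x^2 - 2*x) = x*(x - 5)*(x - 2)*(x + 3)*(x + 4)*(x)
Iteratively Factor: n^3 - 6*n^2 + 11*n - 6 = (n - 1)*(n^2 - 5*n + 6) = (n - 3)*(n - 1)*(n - 2)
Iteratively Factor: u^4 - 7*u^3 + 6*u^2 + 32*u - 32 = (u - 4)*(u^3 - 3*u^2 - 6*u + 8) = (u - 4)^2*(u^2 + u - 2) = (u - 4)^2*(u - 1)*(u + 2)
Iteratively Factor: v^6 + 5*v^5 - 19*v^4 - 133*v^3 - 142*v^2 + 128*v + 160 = (v + 2)*(v^5 + 3*v^4 - 25*v^3 - 83*v^2 + 24*v + 80) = (v + 2)*(v + 4)*(v^4 - v^3 - 21*v^2 + v + 20) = (v + 2)*(v + 4)^2*(v^3 - 5*v^2 - v + 5) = (v - 1)*(v + 2)*(v + 4)^2*(v^2 - 4*v - 5) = (v - 5)*(v - 1)*(v + 2)*(v + 4)^2*(v + 1)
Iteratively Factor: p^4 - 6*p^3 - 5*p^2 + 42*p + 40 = (p + 1)*(p^3 - 7*p^2 + 2*p + 40) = (p - 5)*(p + 1)*(p^2 - 2*p - 8) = (p - 5)*(p + 1)*(p + 2)*(p - 4)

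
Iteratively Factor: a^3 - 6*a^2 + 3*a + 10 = (a - 5)*(a^2 - a - 2) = (a - 5)*(a + 1)*(a - 2)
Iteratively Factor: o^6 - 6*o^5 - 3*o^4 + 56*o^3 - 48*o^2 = (o)*(o^5 - 6*o^4 - 3*o^3 + 56*o^2 - 48*o) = o^2*(o^4 - 6*o^3 - 3*o^2 + 56*o - 48) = o^2*(o - 1)*(o^3 - 5*o^2 - 8*o + 48) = o^2*(o - 4)*(o - 1)*(o^2 - o - 12) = o^2*(o - 4)^2*(o - 1)*(o + 3)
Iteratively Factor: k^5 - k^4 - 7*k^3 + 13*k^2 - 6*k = (k - 1)*(k^4 - 7*k^2 + 6*k) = k*(k - 1)*(k^3 - 7*k + 6) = k*(k - 2)*(k - 1)*(k^2 + 2*k - 3) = k*(k - 2)*(k - 1)*(k + 3)*(k - 1)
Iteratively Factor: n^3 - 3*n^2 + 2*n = (n - 2)*(n^2 - n) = n*(n - 2)*(n - 1)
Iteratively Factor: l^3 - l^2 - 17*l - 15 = (l - 5)*(l^2 + 4*l + 3) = (l - 5)*(l + 3)*(l + 1)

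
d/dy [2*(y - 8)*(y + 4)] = 4*y - 8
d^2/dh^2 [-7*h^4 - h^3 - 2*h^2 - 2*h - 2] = -84*h^2 - 6*h - 4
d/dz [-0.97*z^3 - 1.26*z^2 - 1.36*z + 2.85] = -2.91*z^2 - 2.52*z - 1.36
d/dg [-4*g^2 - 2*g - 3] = -8*g - 2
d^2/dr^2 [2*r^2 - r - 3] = 4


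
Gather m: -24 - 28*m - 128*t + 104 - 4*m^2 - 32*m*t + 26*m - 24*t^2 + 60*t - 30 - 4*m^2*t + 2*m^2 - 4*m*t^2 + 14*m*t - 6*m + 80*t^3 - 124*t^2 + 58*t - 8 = m^2*(-4*t - 2) + m*(-4*t^2 - 18*t - 8) + 80*t^3 - 148*t^2 - 10*t + 42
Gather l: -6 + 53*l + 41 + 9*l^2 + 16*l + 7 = 9*l^2 + 69*l + 42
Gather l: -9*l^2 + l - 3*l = -9*l^2 - 2*l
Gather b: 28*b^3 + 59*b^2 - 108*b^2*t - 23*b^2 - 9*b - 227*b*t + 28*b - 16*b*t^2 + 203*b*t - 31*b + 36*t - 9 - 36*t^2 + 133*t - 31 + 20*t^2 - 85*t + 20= 28*b^3 + b^2*(36 - 108*t) + b*(-16*t^2 - 24*t - 12) - 16*t^2 + 84*t - 20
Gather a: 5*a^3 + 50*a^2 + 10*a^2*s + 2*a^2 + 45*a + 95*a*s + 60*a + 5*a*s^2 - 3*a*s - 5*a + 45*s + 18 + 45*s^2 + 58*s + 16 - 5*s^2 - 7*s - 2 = 5*a^3 + a^2*(10*s + 52) + a*(5*s^2 + 92*s + 100) + 40*s^2 + 96*s + 32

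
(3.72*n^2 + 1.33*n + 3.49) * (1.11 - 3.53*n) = -13.1316*n^3 - 0.565699999999999*n^2 - 10.8434*n + 3.8739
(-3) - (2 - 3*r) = 3*r - 5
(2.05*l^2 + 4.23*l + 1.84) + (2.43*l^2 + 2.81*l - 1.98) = 4.48*l^2 + 7.04*l - 0.14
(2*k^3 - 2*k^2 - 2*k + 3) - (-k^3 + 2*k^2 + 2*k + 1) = 3*k^3 - 4*k^2 - 4*k + 2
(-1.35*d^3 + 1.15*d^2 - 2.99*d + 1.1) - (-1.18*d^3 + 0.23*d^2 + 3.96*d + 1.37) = -0.17*d^3 + 0.92*d^2 - 6.95*d - 0.27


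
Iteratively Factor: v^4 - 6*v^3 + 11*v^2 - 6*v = (v)*(v^3 - 6*v^2 + 11*v - 6) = v*(v - 2)*(v^2 - 4*v + 3) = v*(v - 2)*(v - 1)*(v - 3)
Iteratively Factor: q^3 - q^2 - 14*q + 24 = (q + 4)*(q^2 - 5*q + 6) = (q - 2)*(q + 4)*(q - 3)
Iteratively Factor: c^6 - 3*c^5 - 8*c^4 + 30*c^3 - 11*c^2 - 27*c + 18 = (c + 3)*(c^5 - 6*c^4 + 10*c^3 - 11*c + 6) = (c - 1)*(c + 3)*(c^4 - 5*c^3 + 5*c^2 + 5*c - 6) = (c - 1)*(c + 1)*(c + 3)*(c^3 - 6*c^2 + 11*c - 6) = (c - 3)*(c - 1)*(c + 1)*(c + 3)*(c^2 - 3*c + 2) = (c - 3)*(c - 2)*(c - 1)*(c + 1)*(c + 3)*(c - 1)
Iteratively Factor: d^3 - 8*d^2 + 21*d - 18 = (d - 3)*(d^2 - 5*d + 6) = (d - 3)*(d - 2)*(d - 3)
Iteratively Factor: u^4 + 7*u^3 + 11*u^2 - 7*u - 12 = (u + 3)*(u^3 + 4*u^2 - u - 4) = (u - 1)*(u + 3)*(u^2 + 5*u + 4) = (u - 1)*(u + 1)*(u + 3)*(u + 4)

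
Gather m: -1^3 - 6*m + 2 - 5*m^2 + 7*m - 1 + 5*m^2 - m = 0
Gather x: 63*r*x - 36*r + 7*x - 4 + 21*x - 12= -36*r + x*(63*r + 28) - 16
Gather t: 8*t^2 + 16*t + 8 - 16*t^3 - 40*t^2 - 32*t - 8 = -16*t^3 - 32*t^2 - 16*t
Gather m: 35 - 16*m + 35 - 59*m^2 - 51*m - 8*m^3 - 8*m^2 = -8*m^3 - 67*m^2 - 67*m + 70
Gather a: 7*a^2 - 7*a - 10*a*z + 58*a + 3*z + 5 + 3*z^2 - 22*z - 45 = 7*a^2 + a*(51 - 10*z) + 3*z^2 - 19*z - 40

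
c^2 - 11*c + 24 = (c - 8)*(c - 3)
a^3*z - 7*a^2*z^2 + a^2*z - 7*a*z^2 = a*(a - 7*z)*(a*z + z)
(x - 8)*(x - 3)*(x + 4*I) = x^3 - 11*x^2 + 4*I*x^2 + 24*x - 44*I*x + 96*I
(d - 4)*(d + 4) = d^2 - 16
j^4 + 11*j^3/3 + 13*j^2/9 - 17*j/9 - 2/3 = (j - 2/3)*(j + 1/3)*(j + 1)*(j + 3)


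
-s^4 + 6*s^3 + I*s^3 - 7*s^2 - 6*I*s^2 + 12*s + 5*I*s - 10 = (s - 5)*(s - 2*I)*(-I*s + 1)*(-I*s + I)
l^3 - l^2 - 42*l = l*(l - 7)*(l + 6)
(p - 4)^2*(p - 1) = p^3 - 9*p^2 + 24*p - 16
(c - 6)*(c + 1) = c^2 - 5*c - 6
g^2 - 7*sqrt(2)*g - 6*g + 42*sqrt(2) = (g - 6)*(g - 7*sqrt(2))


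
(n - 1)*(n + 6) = n^2 + 5*n - 6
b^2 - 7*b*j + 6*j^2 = (b - 6*j)*(b - j)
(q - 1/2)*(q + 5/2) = q^2 + 2*q - 5/4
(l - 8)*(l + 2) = l^2 - 6*l - 16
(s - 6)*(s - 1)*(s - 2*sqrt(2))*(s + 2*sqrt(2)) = s^4 - 7*s^3 - 2*s^2 + 56*s - 48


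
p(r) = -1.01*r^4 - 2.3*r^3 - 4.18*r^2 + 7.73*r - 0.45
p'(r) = -4.04*r^3 - 6.9*r^2 - 8.36*r + 7.73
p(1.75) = -21.52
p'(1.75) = -49.68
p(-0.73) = -7.71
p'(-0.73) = 11.73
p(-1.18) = -13.57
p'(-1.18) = 14.63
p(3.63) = -312.85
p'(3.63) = -306.78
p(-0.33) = -3.39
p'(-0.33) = 9.88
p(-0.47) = -4.82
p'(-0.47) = 10.55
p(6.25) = -2218.08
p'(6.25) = -1300.38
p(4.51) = -679.45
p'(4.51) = -540.93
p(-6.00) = -1009.47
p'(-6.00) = 682.13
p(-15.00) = -44425.65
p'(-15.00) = 12215.63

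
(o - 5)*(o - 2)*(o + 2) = o^3 - 5*o^2 - 4*o + 20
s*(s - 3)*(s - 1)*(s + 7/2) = s^4 - s^3/2 - 11*s^2 + 21*s/2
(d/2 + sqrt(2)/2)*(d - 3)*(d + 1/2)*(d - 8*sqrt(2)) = d^4/2 - 7*sqrt(2)*d^3/2 - 5*d^3/4 - 35*d^2/4 + 35*sqrt(2)*d^2/4 + 21*sqrt(2)*d/4 + 20*d + 12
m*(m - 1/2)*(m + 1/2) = m^3 - m/4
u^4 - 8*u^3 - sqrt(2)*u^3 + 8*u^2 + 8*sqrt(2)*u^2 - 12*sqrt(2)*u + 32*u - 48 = (u - 6)*(u - 2)*(u - 2*sqrt(2))*(u + sqrt(2))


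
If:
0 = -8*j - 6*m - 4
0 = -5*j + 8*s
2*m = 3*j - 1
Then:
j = -1/17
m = -10/17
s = -5/136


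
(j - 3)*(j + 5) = j^2 + 2*j - 15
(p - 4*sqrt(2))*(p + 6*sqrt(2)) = p^2 + 2*sqrt(2)*p - 48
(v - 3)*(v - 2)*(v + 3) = v^3 - 2*v^2 - 9*v + 18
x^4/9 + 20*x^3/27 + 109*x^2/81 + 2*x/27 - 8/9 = (x/3 + 1)^2*(x - 2/3)*(x + 4/3)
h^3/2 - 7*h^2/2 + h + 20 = (h/2 + 1)*(h - 5)*(h - 4)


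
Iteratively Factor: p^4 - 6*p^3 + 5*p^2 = (p - 5)*(p^3 - p^2) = p*(p - 5)*(p^2 - p) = p^2*(p - 5)*(p - 1)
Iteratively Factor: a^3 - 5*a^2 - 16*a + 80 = (a + 4)*(a^2 - 9*a + 20) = (a - 5)*(a + 4)*(a - 4)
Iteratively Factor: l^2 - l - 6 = (l - 3)*(l + 2)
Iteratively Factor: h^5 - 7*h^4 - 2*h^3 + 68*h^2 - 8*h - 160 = (h - 4)*(h^4 - 3*h^3 - 14*h^2 + 12*h + 40) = (h - 4)*(h + 2)*(h^3 - 5*h^2 - 4*h + 20) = (h - 5)*(h - 4)*(h + 2)*(h^2 - 4) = (h - 5)*(h - 4)*(h - 2)*(h + 2)*(h + 2)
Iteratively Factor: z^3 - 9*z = (z + 3)*(z^2 - 3*z) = z*(z + 3)*(z - 3)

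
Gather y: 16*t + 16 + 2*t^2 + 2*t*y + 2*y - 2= 2*t^2 + 16*t + y*(2*t + 2) + 14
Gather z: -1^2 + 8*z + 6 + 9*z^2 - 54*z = 9*z^2 - 46*z + 5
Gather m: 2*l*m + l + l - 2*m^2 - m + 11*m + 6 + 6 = 2*l - 2*m^2 + m*(2*l + 10) + 12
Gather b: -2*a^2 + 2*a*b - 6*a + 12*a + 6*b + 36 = -2*a^2 + 6*a + b*(2*a + 6) + 36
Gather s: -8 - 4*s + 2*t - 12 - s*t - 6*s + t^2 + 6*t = s*(-t - 10) + t^2 + 8*t - 20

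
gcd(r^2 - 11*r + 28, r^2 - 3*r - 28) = r - 7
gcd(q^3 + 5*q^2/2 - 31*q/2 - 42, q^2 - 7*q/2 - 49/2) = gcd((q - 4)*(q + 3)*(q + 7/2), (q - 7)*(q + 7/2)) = q + 7/2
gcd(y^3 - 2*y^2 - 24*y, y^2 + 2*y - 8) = y + 4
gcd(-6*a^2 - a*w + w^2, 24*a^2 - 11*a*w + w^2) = -3*a + w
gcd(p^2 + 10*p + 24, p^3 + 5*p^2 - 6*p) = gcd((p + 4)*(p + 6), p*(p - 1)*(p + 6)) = p + 6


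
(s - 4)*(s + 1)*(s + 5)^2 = s^4 + 7*s^3 - 9*s^2 - 115*s - 100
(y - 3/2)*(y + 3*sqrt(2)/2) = y^2 - 3*y/2 + 3*sqrt(2)*y/2 - 9*sqrt(2)/4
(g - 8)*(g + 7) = g^2 - g - 56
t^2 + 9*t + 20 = (t + 4)*(t + 5)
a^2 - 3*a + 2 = (a - 2)*(a - 1)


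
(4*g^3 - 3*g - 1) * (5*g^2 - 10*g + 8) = 20*g^5 - 40*g^4 + 17*g^3 + 25*g^2 - 14*g - 8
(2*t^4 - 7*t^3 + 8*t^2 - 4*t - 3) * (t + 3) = 2*t^5 - t^4 - 13*t^3 + 20*t^2 - 15*t - 9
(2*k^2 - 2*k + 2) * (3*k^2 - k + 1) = 6*k^4 - 8*k^3 + 10*k^2 - 4*k + 2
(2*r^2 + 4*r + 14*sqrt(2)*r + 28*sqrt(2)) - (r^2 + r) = r^2 + 3*r + 14*sqrt(2)*r + 28*sqrt(2)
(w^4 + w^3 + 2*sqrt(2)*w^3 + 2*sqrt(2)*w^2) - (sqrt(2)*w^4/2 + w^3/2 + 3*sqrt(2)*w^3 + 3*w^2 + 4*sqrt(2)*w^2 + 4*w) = -sqrt(2)*w^4/2 + w^4 - sqrt(2)*w^3 + w^3/2 - 3*w^2 - 2*sqrt(2)*w^2 - 4*w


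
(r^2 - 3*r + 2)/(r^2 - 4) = (r - 1)/(r + 2)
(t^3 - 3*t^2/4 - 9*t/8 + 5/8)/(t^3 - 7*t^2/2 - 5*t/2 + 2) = (t - 5/4)/(t - 4)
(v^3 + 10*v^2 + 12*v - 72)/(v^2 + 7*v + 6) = (v^2 + 4*v - 12)/(v + 1)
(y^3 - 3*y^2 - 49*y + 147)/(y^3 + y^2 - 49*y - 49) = (y - 3)/(y + 1)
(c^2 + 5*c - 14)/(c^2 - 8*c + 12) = (c + 7)/(c - 6)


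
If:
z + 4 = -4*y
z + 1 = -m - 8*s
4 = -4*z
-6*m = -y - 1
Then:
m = 1/24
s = -1/192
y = -3/4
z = -1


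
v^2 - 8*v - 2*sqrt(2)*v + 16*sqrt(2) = (v - 8)*(v - 2*sqrt(2))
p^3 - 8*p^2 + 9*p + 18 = (p - 6)*(p - 3)*(p + 1)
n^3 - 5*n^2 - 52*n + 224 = (n - 8)*(n - 4)*(n + 7)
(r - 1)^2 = r^2 - 2*r + 1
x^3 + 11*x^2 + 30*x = x*(x + 5)*(x + 6)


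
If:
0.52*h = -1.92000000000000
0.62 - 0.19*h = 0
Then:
No Solution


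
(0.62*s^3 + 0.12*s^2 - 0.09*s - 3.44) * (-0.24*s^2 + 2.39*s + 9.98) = -0.1488*s^5 + 1.453*s^4 + 6.496*s^3 + 1.8081*s^2 - 9.1198*s - 34.3312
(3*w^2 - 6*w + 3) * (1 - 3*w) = -9*w^3 + 21*w^2 - 15*w + 3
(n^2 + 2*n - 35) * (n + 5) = n^3 + 7*n^2 - 25*n - 175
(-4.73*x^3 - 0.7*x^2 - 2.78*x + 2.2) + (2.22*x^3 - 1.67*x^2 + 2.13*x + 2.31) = -2.51*x^3 - 2.37*x^2 - 0.65*x + 4.51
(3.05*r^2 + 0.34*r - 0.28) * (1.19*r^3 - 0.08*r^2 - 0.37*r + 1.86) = 3.6295*r^5 + 0.1606*r^4 - 1.4889*r^3 + 5.5696*r^2 + 0.736*r - 0.5208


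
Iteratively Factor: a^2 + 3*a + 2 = (a + 2)*(a + 1)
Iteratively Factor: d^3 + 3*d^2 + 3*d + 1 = (d + 1)*(d^2 + 2*d + 1) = (d + 1)^2*(d + 1)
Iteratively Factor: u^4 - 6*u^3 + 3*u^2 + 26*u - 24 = (u - 3)*(u^3 - 3*u^2 - 6*u + 8) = (u - 4)*(u - 3)*(u^2 + u - 2) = (u - 4)*(u - 3)*(u + 2)*(u - 1)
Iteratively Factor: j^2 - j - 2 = (j + 1)*(j - 2)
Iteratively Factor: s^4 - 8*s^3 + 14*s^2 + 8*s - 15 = (s - 1)*(s^3 - 7*s^2 + 7*s + 15) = (s - 5)*(s - 1)*(s^2 - 2*s - 3) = (s - 5)*(s - 1)*(s + 1)*(s - 3)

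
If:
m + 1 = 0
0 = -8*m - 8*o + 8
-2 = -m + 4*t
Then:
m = -1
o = 2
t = -3/4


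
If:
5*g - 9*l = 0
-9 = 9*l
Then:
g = -9/5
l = -1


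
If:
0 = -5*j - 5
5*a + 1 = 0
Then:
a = -1/5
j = -1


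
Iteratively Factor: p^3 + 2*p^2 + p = (p)*(p^2 + 2*p + 1) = p*(p + 1)*(p + 1)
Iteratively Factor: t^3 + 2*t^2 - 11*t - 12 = (t + 4)*(t^2 - 2*t - 3) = (t + 1)*(t + 4)*(t - 3)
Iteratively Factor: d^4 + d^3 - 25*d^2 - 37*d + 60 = (d - 5)*(d^3 + 6*d^2 + 5*d - 12) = (d - 5)*(d + 3)*(d^2 + 3*d - 4) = (d - 5)*(d + 3)*(d + 4)*(d - 1)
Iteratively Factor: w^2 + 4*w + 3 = (w + 1)*(w + 3)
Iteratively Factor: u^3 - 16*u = (u + 4)*(u^2 - 4*u) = (u - 4)*(u + 4)*(u)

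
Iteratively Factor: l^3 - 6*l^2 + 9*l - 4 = (l - 4)*(l^2 - 2*l + 1) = (l - 4)*(l - 1)*(l - 1)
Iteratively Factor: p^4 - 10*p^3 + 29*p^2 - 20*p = (p - 4)*(p^3 - 6*p^2 + 5*p) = (p - 4)*(p - 1)*(p^2 - 5*p) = (p - 5)*(p - 4)*(p - 1)*(p)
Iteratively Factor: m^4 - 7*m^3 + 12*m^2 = (m)*(m^3 - 7*m^2 + 12*m) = m^2*(m^2 - 7*m + 12) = m^2*(m - 3)*(m - 4)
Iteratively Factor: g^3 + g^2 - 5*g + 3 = (g + 3)*(g^2 - 2*g + 1) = (g - 1)*(g + 3)*(g - 1)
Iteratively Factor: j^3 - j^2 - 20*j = (j - 5)*(j^2 + 4*j) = j*(j - 5)*(j + 4)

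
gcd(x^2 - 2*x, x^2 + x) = x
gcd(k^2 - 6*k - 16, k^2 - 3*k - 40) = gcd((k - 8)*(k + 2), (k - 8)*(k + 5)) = k - 8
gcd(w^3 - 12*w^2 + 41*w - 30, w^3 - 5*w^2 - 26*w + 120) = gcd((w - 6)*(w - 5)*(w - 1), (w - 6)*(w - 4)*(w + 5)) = w - 6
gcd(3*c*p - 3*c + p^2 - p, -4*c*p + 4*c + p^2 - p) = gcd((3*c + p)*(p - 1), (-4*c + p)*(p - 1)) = p - 1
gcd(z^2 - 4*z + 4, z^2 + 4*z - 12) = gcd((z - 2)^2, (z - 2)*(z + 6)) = z - 2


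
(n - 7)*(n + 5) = n^2 - 2*n - 35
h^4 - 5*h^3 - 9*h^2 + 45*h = h*(h - 5)*(h - 3)*(h + 3)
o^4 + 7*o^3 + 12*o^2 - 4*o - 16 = (o - 1)*(o + 2)^2*(o + 4)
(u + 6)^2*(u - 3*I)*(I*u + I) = I*u^4 + 3*u^3 + 13*I*u^3 + 39*u^2 + 48*I*u^2 + 144*u + 36*I*u + 108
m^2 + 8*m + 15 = (m + 3)*(m + 5)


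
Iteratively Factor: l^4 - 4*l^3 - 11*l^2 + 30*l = (l)*(l^3 - 4*l^2 - 11*l + 30) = l*(l + 3)*(l^2 - 7*l + 10) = l*(l - 5)*(l + 3)*(l - 2)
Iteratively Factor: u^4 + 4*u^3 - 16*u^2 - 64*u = (u)*(u^3 + 4*u^2 - 16*u - 64) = u*(u + 4)*(u^2 - 16) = u*(u + 4)^2*(u - 4)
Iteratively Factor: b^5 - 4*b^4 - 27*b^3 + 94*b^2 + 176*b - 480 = (b - 4)*(b^4 - 27*b^2 - 14*b + 120) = (b - 4)*(b + 3)*(b^3 - 3*b^2 - 18*b + 40) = (b - 4)*(b + 3)*(b + 4)*(b^2 - 7*b + 10) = (b - 4)*(b - 2)*(b + 3)*(b + 4)*(b - 5)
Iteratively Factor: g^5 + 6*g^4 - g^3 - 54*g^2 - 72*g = (g + 2)*(g^4 + 4*g^3 - 9*g^2 - 36*g) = (g + 2)*(g + 3)*(g^3 + g^2 - 12*g) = (g - 3)*(g + 2)*(g + 3)*(g^2 + 4*g) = g*(g - 3)*(g + 2)*(g + 3)*(g + 4)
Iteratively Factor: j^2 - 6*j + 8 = (j - 4)*(j - 2)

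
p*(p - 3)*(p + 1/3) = p^3 - 8*p^2/3 - p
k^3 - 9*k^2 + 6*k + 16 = (k - 8)*(k - 2)*(k + 1)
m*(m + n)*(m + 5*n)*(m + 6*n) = m^4 + 12*m^3*n + 41*m^2*n^2 + 30*m*n^3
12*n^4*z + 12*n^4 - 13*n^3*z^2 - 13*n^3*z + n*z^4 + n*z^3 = (-3*n + z)*(-n + z)*(4*n + z)*(n*z + n)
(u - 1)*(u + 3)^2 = u^3 + 5*u^2 + 3*u - 9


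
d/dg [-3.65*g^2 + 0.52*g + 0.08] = 0.52 - 7.3*g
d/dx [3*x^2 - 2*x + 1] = 6*x - 2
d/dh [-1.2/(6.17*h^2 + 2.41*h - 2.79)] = (14.808*h + 2.892)/(6.17*h^2 + 2.41*h - 2.79)^2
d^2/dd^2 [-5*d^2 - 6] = -10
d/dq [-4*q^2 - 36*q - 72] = -8*q - 36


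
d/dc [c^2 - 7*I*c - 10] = 2*c - 7*I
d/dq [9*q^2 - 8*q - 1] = 18*q - 8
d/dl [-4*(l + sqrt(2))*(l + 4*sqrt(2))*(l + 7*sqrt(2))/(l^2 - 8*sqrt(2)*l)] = 4*(-l^4 + 16*sqrt(2)*l^3 + 270*l^2 + 112*sqrt(2)*l - 896)/(l^2*(l^2 - 16*sqrt(2)*l + 128))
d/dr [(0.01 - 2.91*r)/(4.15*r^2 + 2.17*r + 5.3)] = (12.0765*r^2 - 0.0830000000000002*r - 15.4447)/(17.2225*r^4 + 18.011*r^3 + 48.6989*r^2 + 23.002*r + 28.09)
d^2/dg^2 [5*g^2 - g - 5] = 10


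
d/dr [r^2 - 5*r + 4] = 2*r - 5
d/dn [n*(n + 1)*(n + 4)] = 3*n^2 + 10*n + 4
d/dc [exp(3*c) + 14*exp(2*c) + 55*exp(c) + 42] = (3*exp(2*c) + 28*exp(c) + 55)*exp(c)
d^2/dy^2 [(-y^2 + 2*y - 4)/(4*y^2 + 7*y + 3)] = 2*(60*y^3 - 156*y^2 - 408*y - 199)/(64*y^6 + 336*y^5 + 732*y^4 + 847*y^3 + 549*y^2 + 189*y + 27)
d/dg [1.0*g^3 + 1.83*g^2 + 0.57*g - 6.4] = 3.0*g^2 + 3.66*g + 0.57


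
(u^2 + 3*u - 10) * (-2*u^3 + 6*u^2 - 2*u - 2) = -2*u^5 + 36*u^3 - 68*u^2 + 14*u + 20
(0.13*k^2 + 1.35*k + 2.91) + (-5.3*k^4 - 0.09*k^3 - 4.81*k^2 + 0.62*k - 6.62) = -5.3*k^4 - 0.09*k^3 - 4.68*k^2 + 1.97*k - 3.71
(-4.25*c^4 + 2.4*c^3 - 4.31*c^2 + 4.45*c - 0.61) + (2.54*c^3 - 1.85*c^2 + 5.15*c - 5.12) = -4.25*c^4 + 4.94*c^3 - 6.16*c^2 + 9.6*c - 5.73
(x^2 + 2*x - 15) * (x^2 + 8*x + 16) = x^4 + 10*x^3 + 17*x^2 - 88*x - 240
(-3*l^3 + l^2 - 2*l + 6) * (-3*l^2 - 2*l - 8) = 9*l^5 + 3*l^4 + 28*l^3 - 22*l^2 + 4*l - 48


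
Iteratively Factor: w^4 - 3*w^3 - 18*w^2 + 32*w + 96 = (w - 4)*(w^3 + w^2 - 14*w - 24) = (w - 4)*(w + 3)*(w^2 - 2*w - 8) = (w - 4)^2*(w + 3)*(w + 2)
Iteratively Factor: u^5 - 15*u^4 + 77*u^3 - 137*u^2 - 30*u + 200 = (u + 1)*(u^4 - 16*u^3 + 93*u^2 - 230*u + 200) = (u - 2)*(u + 1)*(u^3 - 14*u^2 + 65*u - 100) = (u - 4)*(u - 2)*(u + 1)*(u^2 - 10*u + 25) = (u - 5)*(u - 4)*(u - 2)*(u + 1)*(u - 5)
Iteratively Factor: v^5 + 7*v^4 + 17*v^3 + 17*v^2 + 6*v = (v + 1)*(v^4 + 6*v^3 + 11*v^2 + 6*v) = v*(v + 1)*(v^3 + 6*v^2 + 11*v + 6) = v*(v + 1)*(v + 2)*(v^2 + 4*v + 3) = v*(v + 1)*(v + 2)*(v + 3)*(v + 1)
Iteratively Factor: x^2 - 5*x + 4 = (x - 4)*(x - 1)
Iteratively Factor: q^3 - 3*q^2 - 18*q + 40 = (q + 4)*(q^2 - 7*q + 10) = (q - 2)*(q + 4)*(q - 5)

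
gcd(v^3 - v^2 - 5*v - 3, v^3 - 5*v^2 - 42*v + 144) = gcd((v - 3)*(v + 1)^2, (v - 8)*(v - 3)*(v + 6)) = v - 3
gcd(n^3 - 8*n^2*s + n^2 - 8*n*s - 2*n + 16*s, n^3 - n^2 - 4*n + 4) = n^2 + n - 2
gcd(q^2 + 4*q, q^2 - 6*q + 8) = 1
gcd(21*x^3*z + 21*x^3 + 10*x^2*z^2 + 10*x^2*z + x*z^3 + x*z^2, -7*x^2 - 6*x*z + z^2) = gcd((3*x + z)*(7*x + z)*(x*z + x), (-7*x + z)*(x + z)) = 1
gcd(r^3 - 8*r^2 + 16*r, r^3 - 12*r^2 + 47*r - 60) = r - 4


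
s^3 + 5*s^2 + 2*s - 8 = (s - 1)*(s + 2)*(s + 4)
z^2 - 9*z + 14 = (z - 7)*(z - 2)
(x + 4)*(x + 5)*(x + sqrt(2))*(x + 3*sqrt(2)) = x^4 + 4*sqrt(2)*x^3 + 9*x^3 + 26*x^2 + 36*sqrt(2)*x^2 + 54*x + 80*sqrt(2)*x + 120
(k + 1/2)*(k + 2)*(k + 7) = k^3 + 19*k^2/2 + 37*k/2 + 7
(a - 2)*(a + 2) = a^2 - 4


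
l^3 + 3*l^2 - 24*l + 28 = (l - 2)^2*(l + 7)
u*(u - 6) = u^2 - 6*u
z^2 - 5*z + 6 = (z - 3)*(z - 2)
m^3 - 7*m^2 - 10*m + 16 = (m - 8)*(m - 1)*(m + 2)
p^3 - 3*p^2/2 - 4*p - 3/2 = (p - 3)*(p + 1/2)*(p + 1)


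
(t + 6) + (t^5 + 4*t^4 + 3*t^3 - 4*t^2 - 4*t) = t^5 + 4*t^4 + 3*t^3 - 4*t^2 - 3*t + 6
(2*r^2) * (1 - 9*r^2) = -18*r^4 + 2*r^2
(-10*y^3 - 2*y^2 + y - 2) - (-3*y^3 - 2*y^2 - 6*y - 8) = -7*y^3 + 7*y + 6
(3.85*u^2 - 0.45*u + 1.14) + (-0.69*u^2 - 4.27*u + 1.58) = 3.16*u^2 - 4.72*u + 2.72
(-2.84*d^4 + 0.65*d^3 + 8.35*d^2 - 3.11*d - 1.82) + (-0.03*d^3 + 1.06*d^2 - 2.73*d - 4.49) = -2.84*d^4 + 0.62*d^3 + 9.41*d^2 - 5.84*d - 6.31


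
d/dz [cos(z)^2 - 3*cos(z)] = (3 - 2*cos(z))*sin(z)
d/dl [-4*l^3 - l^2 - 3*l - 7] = -12*l^2 - 2*l - 3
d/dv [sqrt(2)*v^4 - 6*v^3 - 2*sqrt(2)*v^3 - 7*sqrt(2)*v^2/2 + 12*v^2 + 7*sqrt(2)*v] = 4*sqrt(2)*v^3 - 18*v^2 - 6*sqrt(2)*v^2 - 7*sqrt(2)*v + 24*v + 7*sqrt(2)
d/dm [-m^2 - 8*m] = -2*m - 8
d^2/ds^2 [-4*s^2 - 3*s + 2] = -8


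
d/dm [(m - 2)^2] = 2*m - 4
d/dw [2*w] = 2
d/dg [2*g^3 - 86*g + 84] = 6*g^2 - 86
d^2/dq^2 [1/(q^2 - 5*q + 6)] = 2*(-q^2 + 5*q + (2*q - 5)^2 - 6)/(q^2 - 5*q + 6)^3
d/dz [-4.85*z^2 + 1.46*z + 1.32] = 1.46 - 9.7*z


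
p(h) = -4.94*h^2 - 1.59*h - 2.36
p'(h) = -9.88*h - 1.59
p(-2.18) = -22.37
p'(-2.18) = 19.95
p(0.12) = -2.62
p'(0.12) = -2.78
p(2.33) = -32.88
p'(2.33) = -24.61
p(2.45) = -35.91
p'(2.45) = -25.80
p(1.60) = -17.55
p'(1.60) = -17.40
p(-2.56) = -30.66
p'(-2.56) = 23.70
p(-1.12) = -6.78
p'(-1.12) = 9.48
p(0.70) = -5.89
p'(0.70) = -8.51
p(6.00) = -189.74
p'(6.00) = -60.87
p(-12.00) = -694.64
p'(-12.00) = 116.97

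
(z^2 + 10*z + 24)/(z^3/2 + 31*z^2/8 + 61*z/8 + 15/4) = 8*(z^2 + 10*z + 24)/(4*z^3 + 31*z^2 + 61*z + 30)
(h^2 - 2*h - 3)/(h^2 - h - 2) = (h - 3)/(h - 2)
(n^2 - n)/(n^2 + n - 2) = n/(n + 2)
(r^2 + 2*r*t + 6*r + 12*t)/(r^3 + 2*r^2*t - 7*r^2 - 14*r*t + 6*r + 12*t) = (r + 6)/(r^2 - 7*r + 6)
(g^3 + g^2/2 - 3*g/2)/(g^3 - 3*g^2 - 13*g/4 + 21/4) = 2*g/(2*g - 7)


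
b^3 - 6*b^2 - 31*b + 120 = (b - 8)*(b - 3)*(b + 5)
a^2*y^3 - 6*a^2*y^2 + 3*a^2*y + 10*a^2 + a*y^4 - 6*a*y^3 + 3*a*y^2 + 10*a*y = (a + y)*(y - 5)*(y - 2)*(a*y + a)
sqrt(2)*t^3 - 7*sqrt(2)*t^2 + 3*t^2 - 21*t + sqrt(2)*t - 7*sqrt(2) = (t - 7)*(t + sqrt(2))*(sqrt(2)*t + 1)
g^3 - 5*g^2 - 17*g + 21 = (g - 7)*(g - 1)*(g + 3)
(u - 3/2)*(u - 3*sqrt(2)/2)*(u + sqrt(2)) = u^3 - 3*u^2/2 - sqrt(2)*u^2/2 - 3*u + 3*sqrt(2)*u/4 + 9/2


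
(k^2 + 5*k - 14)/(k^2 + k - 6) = (k + 7)/(k + 3)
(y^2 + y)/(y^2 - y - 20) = y*(y + 1)/(y^2 - y - 20)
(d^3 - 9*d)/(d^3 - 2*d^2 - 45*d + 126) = d*(d + 3)/(d^2 + d - 42)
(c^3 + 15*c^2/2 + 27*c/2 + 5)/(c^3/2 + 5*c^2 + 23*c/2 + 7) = (2*c^2 + 11*c + 5)/(c^2 + 8*c + 7)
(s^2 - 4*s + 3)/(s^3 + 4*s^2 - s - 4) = (s - 3)/(s^2 + 5*s + 4)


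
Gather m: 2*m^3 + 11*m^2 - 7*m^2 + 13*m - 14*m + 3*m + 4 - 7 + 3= 2*m^3 + 4*m^2 + 2*m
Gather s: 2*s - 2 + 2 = 2*s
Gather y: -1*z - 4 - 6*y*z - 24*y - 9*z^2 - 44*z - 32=y*(-6*z - 24) - 9*z^2 - 45*z - 36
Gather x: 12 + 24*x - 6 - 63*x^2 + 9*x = -63*x^2 + 33*x + 6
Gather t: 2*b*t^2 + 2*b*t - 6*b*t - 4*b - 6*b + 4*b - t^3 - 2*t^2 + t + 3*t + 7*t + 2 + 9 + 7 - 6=-6*b - t^3 + t^2*(2*b - 2) + t*(11 - 4*b) + 12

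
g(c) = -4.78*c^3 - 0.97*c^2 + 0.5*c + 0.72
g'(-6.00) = -504.10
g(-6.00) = 995.28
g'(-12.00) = -2041.18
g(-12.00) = 8114.88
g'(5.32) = -415.68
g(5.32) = -743.79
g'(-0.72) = -5.54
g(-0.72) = 1.64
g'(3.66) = -198.69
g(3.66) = -244.80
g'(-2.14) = -61.02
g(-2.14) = 42.05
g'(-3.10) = -131.29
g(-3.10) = 132.25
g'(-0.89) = -9.13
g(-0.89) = 2.88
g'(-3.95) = -215.58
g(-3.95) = 278.20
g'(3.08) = -141.51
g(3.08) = -146.60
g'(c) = -14.34*c^2 - 1.94*c + 0.5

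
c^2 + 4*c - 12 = (c - 2)*(c + 6)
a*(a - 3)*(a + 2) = a^3 - a^2 - 6*a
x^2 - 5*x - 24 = (x - 8)*(x + 3)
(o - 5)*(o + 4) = o^2 - o - 20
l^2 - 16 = (l - 4)*(l + 4)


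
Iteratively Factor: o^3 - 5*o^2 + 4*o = (o)*(o^2 - 5*o + 4) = o*(o - 4)*(o - 1)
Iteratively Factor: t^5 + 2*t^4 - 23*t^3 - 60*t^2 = (t - 5)*(t^4 + 7*t^3 + 12*t^2) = t*(t - 5)*(t^3 + 7*t^2 + 12*t) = t*(t - 5)*(t + 3)*(t^2 + 4*t) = t*(t - 5)*(t + 3)*(t + 4)*(t)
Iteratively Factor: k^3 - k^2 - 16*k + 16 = (k + 4)*(k^2 - 5*k + 4) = (k - 1)*(k + 4)*(k - 4)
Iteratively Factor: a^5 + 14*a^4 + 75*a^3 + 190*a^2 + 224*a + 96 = (a + 3)*(a^4 + 11*a^3 + 42*a^2 + 64*a + 32) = (a + 3)*(a + 4)*(a^3 + 7*a^2 + 14*a + 8) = (a + 3)*(a + 4)^2*(a^2 + 3*a + 2) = (a + 1)*(a + 3)*(a + 4)^2*(a + 2)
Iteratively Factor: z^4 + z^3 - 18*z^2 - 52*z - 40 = (z + 2)*(z^3 - z^2 - 16*z - 20) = (z + 2)^2*(z^2 - 3*z - 10) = (z - 5)*(z + 2)^2*(z + 2)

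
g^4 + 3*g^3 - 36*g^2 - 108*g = g*(g - 6)*(g + 3)*(g + 6)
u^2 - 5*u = u*(u - 5)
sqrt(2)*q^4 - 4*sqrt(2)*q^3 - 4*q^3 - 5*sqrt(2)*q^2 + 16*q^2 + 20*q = q*(q - 5)*(q - 2*sqrt(2))*(sqrt(2)*q + sqrt(2))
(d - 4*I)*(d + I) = d^2 - 3*I*d + 4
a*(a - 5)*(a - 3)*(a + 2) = a^4 - 6*a^3 - a^2 + 30*a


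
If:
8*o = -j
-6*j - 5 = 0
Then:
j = -5/6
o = 5/48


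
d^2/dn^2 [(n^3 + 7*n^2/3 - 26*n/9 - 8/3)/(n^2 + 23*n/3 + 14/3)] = 200/(3*(n^3 + 21*n^2 + 147*n + 343))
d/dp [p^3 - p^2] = p*(3*p - 2)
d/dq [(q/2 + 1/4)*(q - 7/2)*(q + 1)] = 3*q^2/2 - 2*q - 19/8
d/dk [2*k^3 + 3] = 6*k^2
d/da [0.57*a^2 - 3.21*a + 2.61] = 1.14*a - 3.21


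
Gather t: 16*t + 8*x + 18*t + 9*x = 34*t + 17*x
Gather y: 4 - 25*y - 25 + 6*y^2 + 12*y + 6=6*y^2 - 13*y - 15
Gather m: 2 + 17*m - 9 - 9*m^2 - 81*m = -9*m^2 - 64*m - 7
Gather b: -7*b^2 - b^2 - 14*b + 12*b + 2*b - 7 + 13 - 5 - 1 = -8*b^2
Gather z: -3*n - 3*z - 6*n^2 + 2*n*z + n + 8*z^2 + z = -6*n^2 - 2*n + 8*z^2 + z*(2*n - 2)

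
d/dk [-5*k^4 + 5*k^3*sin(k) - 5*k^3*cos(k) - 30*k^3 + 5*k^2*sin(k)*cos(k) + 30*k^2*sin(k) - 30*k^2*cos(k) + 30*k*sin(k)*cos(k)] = 5*sqrt(2)*k^3*sin(k + pi/4) - 20*k^3 + 45*k^2*sin(k) + 15*k^2*cos(k) + 5*k^2*cos(2*k) - 90*k^2 + 5*k*sin(2*k) + 30*k*cos(2*k) - 60*sqrt(2)*k*cos(k + pi/4) + 15*sin(2*k)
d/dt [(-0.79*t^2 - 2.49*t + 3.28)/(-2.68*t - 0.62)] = (2.1172*t^2 + 0.9796*t + 10.3342)/(7.1824*t^2 + 3.3232*t + 0.3844)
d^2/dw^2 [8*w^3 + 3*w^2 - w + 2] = 48*w + 6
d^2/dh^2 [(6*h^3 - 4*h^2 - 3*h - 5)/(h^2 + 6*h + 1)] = 14*(33*h^3 + 15*h^2 - 9*h - 23)/(h^6 + 18*h^5 + 111*h^4 + 252*h^3 + 111*h^2 + 18*h + 1)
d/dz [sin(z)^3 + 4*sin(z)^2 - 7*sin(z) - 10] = (3*sin(z)^2 + 8*sin(z) - 7)*cos(z)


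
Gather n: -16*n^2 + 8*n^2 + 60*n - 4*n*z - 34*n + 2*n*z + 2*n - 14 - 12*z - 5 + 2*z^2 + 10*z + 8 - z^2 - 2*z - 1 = -8*n^2 + n*(28 - 2*z) + z^2 - 4*z - 12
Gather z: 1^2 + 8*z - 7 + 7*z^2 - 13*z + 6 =7*z^2 - 5*z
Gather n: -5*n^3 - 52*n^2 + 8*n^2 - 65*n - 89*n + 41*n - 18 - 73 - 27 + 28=-5*n^3 - 44*n^2 - 113*n - 90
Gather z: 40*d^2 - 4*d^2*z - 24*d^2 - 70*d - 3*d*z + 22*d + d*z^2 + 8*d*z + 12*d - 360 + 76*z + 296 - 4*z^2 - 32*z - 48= 16*d^2 - 36*d + z^2*(d - 4) + z*(-4*d^2 + 5*d + 44) - 112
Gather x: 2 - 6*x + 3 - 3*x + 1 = 6 - 9*x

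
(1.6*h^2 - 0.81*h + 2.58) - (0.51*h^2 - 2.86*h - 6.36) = 1.09*h^2 + 2.05*h + 8.94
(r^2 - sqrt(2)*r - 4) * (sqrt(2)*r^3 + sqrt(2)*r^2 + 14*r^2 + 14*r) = sqrt(2)*r^5 + sqrt(2)*r^4 + 12*r^4 - 18*sqrt(2)*r^3 + 12*r^3 - 56*r^2 - 18*sqrt(2)*r^2 - 56*r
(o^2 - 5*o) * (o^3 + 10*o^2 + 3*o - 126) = o^5 + 5*o^4 - 47*o^3 - 141*o^2 + 630*o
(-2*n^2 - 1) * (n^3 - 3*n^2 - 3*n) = -2*n^5 + 6*n^4 + 5*n^3 + 3*n^2 + 3*n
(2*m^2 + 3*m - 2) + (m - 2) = 2*m^2 + 4*m - 4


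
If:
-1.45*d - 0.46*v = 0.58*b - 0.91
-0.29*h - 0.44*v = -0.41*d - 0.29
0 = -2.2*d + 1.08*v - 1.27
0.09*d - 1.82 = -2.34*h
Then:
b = 4.56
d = -0.95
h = 0.81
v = -0.77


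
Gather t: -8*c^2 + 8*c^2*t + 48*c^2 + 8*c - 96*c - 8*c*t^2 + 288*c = 8*c^2*t + 40*c^2 - 8*c*t^2 + 200*c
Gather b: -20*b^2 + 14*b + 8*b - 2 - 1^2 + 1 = -20*b^2 + 22*b - 2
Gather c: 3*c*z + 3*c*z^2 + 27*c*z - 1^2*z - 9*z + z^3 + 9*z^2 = c*(3*z^2 + 30*z) + z^3 + 9*z^2 - 10*z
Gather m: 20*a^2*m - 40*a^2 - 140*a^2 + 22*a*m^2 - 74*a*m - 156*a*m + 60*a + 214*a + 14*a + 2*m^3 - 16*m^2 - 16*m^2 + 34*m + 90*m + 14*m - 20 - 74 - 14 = -180*a^2 + 288*a + 2*m^3 + m^2*(22*a - 32) + m*(20*a^2 - 230*a + 138) - 108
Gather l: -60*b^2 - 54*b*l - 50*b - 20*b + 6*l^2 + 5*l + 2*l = -60*b^2 - 70*b + 6*l^2 + l*(7 - 54*b)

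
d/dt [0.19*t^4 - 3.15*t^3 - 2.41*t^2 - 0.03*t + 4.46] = 0.76*t^3 - 9.45*t^2 - 4.82*t - 0.03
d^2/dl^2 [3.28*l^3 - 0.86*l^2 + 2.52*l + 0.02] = 19.68*l - 1.72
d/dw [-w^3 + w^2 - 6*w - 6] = -3*w^2 + 2*w - 6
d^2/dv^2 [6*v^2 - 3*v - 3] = 12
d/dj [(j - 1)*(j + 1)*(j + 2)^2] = 4*j^3 + 12*j^2 + 6*j - 4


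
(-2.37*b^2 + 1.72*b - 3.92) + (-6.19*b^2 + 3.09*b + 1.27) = -8.56*b^2 + 4.81*b - 2.65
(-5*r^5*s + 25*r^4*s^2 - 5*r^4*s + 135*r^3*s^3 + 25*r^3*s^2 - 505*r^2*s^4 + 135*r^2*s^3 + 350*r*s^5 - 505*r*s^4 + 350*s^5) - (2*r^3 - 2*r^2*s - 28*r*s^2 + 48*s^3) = -5*r^5*s + 25*r^4*s^2 - 5*r^4*s + 135*r^3*s^3 + 25*r^3*s^2 - 2*r^3 - 505*r^2*s^4 + 135*r^2*s^3 + 2*r^2*s + 350*r*s^5 - 505*r*s^4 + 28*r*s^2 + 350*s^5 - 48*s^3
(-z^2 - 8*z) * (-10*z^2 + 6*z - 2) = 10*z^4 + 74*z^3 - 46*z^2 + 16*z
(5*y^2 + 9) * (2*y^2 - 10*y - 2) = 10*y^4 - 50*y^3 + 8*y^2 - 90*y - 18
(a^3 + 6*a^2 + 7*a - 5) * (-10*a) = -10*a^4 - 60*a^3 - 70*a^2 + 50*a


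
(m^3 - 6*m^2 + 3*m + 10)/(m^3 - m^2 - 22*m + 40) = (m^2 - 4*m - 5)/(m^2 + m - 20)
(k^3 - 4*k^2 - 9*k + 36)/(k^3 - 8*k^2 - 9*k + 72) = (k - 4)/(k - 8)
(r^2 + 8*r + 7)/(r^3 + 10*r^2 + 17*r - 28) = (r + 1)/(r^2 + 3*r - 4)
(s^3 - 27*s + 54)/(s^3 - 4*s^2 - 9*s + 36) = (s^2 + 3*s - 18)/(s^2 - s - 12)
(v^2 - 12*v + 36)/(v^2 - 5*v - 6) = (v - 6)/(v + 1)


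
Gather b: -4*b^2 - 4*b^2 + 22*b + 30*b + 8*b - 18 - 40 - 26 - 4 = -8*b^2 + 60*b - 88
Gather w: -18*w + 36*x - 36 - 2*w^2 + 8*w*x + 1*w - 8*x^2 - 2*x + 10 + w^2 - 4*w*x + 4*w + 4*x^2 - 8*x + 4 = -w^2 + w*(4*x - 13) - 4*x^2 + 26*x - 22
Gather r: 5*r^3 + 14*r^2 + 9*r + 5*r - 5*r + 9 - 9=5*r^3 + 14*r^2 + 9*r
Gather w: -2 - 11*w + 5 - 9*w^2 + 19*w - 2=-9*w^2 + 8*w + 1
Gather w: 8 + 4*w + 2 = 4*w + 10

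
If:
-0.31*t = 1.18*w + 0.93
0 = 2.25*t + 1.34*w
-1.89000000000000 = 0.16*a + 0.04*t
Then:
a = -11.95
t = 0.56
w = -0.93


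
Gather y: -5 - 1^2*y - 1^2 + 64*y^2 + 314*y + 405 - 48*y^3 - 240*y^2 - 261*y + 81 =-48*y^3 - 176*y^2 + 52*y + 480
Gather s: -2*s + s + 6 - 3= 3 - s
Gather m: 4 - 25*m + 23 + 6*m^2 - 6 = 6*m^2 - 25*m + 21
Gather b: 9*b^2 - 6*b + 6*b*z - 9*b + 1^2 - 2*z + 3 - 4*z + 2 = 9*b^2 + b*(6*z - 15) - 6*z + 6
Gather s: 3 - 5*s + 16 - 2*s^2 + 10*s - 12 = -2*s^2 + 5*s + 7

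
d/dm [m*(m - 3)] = 2*m - 3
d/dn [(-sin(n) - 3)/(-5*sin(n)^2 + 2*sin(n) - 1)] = (-5*sin(n)^2 - 30*sin(n) + 7)*cos(n)/(5*sin(n)^2 - 2*sin(n) + 1)^2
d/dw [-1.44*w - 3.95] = -1.44000000000000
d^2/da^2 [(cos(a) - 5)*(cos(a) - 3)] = 8*cos(a) - 2*cos(2*a)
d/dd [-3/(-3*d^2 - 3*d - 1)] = 9*(-2*d - 1)/(3*d^2 + 3*d + 1)^2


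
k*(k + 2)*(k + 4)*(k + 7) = k^4 + 13*k^3 + 50*k^2 + 56*k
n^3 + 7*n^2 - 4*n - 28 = (n - 2)*(n + 2)*(n + 7)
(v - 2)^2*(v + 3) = v^3 - v^2 - 8*v + 12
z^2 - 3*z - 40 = (z - 8)*(z + 5)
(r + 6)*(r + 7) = r^2 + 13*r + 42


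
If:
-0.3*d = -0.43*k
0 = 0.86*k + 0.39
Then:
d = -0.65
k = -0.45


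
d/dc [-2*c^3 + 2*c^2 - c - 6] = -6*c^2 + 4*c - 1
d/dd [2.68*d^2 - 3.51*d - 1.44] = 5.36*d - 3.51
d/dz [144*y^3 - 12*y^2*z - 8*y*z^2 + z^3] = -12*y^2 - 16*y*z + 3*z^2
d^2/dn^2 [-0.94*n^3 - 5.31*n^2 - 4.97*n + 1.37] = -5.64*n - 10.62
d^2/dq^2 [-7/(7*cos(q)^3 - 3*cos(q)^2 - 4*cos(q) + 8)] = 7*((-5*cos(q) + 24*cos(2*q) - 63*cos(3*q))*(7*cos(q)^3 - 3*cos(q)^2 - 4*cos(q) + 8)/4 - 2*(-21*cos(q)^2 + 6*cos(q) + 4)^2*sin(q)^2)/(7*cos(q)^3 - 3*cos(q)^2 - 4*cos(q) + 8)^3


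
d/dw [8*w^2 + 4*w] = 16*w + 4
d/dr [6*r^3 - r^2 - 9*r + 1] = 18*r^2 - 2*r - 9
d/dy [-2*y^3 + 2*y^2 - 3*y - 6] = -6*y^2 + 4*y - 3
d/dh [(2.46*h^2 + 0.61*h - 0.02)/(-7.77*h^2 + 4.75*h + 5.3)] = (16.4247*h^2 + 25.7652*h + 3.328)/(60.3729*h^4 - 73.815*h^3 - 59.7995*h^2 + 50.35*h + 28.09)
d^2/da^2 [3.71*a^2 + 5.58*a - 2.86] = 7.42000000000000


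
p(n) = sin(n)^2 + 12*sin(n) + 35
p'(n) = 2*sin(n)*cos(n) + 12*cos(n)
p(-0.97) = 25.78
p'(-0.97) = 5.85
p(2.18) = 45.51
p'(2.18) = -7.81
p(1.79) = 47.67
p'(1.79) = -3.03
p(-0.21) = 32.54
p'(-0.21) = 11.33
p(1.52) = 47.98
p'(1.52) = 0.71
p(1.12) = 46.61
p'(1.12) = 6.01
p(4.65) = 24.02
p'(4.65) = -0.62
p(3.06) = 35.98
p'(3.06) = -12.12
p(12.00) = 28.85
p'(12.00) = 9.22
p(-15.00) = 27.62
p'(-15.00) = -8.13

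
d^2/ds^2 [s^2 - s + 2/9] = 2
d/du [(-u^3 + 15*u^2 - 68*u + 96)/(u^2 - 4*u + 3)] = (-u^2 + 2*u + 20)/(u^2 - 2*u + 1)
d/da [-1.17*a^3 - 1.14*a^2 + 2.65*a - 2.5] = -3.51*a^2 - 2.28*a + 2.65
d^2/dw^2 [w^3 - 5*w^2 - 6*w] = 6*w - 10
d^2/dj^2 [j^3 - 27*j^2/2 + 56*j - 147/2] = 6*j - 27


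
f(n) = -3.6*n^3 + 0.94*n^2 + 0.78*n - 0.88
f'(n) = -10.8*n^2 + 1.88*n + 0.78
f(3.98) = -209.85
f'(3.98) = -162.81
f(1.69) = -14.25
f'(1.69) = -26.89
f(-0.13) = -0.96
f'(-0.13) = 0.35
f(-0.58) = -0.31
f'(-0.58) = -3.94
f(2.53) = -51.19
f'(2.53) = -63.59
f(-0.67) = 0.10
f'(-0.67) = -5.33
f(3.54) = -146.04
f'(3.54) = -127.91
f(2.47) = -47.47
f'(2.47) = -60.47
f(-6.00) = 805.88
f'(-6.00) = -399.30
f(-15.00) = 12348.92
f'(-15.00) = -2457.42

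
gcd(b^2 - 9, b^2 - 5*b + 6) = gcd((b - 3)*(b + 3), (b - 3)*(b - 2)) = b - 3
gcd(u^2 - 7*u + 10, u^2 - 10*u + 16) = u - 2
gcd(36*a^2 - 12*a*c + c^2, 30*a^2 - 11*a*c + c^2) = 6*a - c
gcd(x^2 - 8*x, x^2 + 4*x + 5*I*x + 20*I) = 1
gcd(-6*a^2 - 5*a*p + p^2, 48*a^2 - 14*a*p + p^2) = -6*a + p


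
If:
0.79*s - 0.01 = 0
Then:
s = 0.01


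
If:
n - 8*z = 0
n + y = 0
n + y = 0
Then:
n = 8*z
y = -8*z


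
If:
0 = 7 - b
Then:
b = 7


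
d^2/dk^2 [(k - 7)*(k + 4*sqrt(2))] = 2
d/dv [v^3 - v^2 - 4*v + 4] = 3*v^2 - 2*v - 4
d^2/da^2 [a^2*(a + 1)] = 6*a + 2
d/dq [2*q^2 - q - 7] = 4*q - 1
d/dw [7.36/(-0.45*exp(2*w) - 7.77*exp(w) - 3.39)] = (6.624*exp(w) + 57.1872)*exp(w)/(0.45*exp(2*w) + 7.77*exp(w) + 3.39)^2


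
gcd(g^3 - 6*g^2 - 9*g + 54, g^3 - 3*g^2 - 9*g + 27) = g^2 - 9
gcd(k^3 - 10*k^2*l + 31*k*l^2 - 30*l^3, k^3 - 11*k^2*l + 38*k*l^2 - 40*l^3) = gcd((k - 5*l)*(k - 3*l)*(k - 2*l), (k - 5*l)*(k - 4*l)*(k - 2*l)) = k^2 - 7*k*l + 10*l^2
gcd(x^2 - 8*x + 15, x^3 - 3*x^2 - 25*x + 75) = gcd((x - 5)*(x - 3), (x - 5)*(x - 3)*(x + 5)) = x^2 - 8*x + 15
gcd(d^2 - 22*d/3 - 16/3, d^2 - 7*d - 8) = d - 8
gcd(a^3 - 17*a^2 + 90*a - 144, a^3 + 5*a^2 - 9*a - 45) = a - 3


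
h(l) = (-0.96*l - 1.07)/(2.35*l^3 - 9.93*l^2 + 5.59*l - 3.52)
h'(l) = (-0.96*l - 1.07)*(-7.05*l^2 + 19.86*l - 5.59)/(2.35*l^3 - 9.93*l^2 + 5.59*l - 3.52)^2 - 0.96/(2.35*l^3 - 9.93*l^2 + 5.59*l - 3.52)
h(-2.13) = -0.01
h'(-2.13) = 0.00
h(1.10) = 0.34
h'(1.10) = -0.27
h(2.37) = 0.23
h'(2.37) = 0.04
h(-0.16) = 0.20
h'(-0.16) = 0.58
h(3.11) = 0.35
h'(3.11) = 0.45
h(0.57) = 0.52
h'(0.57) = -0.26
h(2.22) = 0.22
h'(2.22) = 0.01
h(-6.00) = -0.01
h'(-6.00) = -0.00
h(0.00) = 0.30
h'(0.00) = 0.76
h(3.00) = 0.31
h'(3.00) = 0.31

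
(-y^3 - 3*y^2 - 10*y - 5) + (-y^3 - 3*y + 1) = -2*y^3 - 3*y^2 - 13*y - 4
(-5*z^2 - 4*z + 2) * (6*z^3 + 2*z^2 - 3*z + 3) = -30*z^5 - 34*z^4 + 19*z^3 + z^2 - 18*z + 6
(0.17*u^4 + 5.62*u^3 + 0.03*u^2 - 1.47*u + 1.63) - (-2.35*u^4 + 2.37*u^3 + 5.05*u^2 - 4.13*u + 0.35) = 2.52*u^4 + 3.25*u^3 - 5.02*u^2 + 2.66*u + 1.28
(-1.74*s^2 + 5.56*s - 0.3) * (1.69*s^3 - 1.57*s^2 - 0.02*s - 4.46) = -2.9406*s^5 + 12.1282*s^4 - 9.2014*s^3 + 8.1202*s^2 - 24.7916*s + 1.338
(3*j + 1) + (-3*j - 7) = -6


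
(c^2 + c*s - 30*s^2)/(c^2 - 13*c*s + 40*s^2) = (-c - 6*s)/(-c + 8*s)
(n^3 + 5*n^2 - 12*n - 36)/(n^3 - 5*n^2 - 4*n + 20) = (n^2 + 3*n - 18)/(n^2 - 7*n + 10)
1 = 1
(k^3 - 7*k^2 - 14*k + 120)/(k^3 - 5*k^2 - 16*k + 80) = (k - 6)/(k - 4)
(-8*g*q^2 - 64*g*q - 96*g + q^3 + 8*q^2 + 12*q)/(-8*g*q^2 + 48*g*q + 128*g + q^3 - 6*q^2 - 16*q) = (q + 6)/(q - 8)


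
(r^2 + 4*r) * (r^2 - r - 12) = r^4 + 3*r^3 - 16*r^2 - 48*r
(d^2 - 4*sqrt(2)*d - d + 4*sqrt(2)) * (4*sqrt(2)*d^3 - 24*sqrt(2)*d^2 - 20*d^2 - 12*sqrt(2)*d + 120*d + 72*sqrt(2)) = 4*sqrt(2)*d^5 - 52*d^4 - 28*sqrt(2)*d^4 + 92*sqrt(2)*d^3 + 364*d^3 - 476*sqrt(2)*d^2 - 216*d^2 - 672*d + 408*sqrt(2)*d + 576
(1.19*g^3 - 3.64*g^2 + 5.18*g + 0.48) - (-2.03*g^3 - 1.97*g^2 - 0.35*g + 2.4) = 3.22*g^3 - 1.67*g^2 + 5.53*g - 1.92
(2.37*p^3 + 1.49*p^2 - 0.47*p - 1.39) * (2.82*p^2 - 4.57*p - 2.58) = 6.6834*p^5 - 6.6291*p^4 - 14.2493*p^3 - 5.6161*p^2 + 7.5649*p + 3.5862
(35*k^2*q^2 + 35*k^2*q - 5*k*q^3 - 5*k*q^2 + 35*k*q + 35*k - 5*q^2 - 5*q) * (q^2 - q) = 35*k^2*q^4 - 35*k^2*q^2 - 5*k*q^5 + 40*k*q^3 - 35*k*q - 5*q^4 + 5*q^2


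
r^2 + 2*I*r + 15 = (r - 3*I)*(r + 5*I)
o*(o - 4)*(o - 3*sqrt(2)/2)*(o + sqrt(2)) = o^4 - 4*o^3 - sqrt(2)*o^3/2 - 3*o^2 + 2*sqrt(2)*o^2 + 12*o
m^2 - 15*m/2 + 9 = (m - 6)*(m - 3/2)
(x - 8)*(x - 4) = x^2 - 12*x + 32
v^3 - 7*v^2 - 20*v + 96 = (v - 8)*(v - 3)*(v + 4)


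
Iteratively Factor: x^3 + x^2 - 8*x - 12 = (x + 2)*(x^2 - x - 6) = (x + 2)^2*(x - 3)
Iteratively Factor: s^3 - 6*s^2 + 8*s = (s - 2)*(s^2 - 4*s) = s*(s - 2)*(s - 4)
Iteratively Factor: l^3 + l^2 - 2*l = (l - 1)*(l^2 + 2*l) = (l - 1)*(l + 2)*(l)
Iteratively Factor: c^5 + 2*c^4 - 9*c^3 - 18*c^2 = (c)*(c^4 + 2*c^3 - 9*c^2 - 18*c) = c^2*(c^3 + 2*c^2 - 9*c - 18) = c^2*(c + 2)*(c^2 - 9) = c^2*(c + 2)*(c + 3)*(c - 3)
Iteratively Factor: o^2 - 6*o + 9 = (o - 3)*(o - 3)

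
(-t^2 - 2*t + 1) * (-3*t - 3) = 3*t^3 + 9*t^2 + 3*t - 3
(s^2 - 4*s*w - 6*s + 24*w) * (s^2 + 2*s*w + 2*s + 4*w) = s^4 - 2*s^3*w - 4*s^3 - 8*s^2*w^2 + 8*s^2*w - 12*s^2 + 32*s*w^2 + 24*s*w + 96*w^2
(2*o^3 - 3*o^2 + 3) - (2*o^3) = 3 - 3*o^2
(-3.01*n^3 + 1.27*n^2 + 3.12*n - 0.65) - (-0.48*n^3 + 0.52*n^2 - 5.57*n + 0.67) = -2.53*n^3 + 0.75*n^2 + 8.69*n - 1.32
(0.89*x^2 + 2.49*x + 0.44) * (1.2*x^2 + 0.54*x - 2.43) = 1.068*x^4 + 3.4686*x^3 - 0.2901*x^2 - 5.8131*x - 1.0692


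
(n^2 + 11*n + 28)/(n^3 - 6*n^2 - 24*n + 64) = (n + 7)/(n^2 - 10*n + 16)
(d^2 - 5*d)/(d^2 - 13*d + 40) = d/(d - 8)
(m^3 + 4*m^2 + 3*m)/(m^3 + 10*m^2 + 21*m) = (m + 1)/(m + 7)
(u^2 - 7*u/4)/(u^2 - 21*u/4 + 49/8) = 2*u/(2*u - 7)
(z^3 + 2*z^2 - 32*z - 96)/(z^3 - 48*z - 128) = (z - 6)/(z - 8)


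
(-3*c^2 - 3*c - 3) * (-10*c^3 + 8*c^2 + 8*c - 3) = 30*c^5 + 6*c^4 - 18*c^3 - 39*c^2 - 15*c + 9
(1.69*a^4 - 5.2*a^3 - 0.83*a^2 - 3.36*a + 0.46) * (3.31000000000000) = 5.5939*a^4 - 17.212*a^3 - 2.7473*a^2 - 11.1216*a + 1.5226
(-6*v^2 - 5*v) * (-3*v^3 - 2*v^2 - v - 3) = 18*v^5 + 27*v^4 + 16*v^3 + 23*v^2 + 15*v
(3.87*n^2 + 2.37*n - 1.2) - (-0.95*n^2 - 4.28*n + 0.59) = 4.82*n^2 + 6.65*n - 1.79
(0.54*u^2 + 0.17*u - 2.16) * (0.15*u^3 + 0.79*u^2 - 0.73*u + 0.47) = 0.081*u^5 + 0.4521*u^4 - 0.5839*u^3 - 1.5767*u^2 + 1.6567*u - 1.0152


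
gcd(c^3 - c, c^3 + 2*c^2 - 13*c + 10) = c - 1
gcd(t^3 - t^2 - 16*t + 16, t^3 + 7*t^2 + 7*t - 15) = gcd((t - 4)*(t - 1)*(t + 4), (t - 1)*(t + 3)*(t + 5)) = t - 1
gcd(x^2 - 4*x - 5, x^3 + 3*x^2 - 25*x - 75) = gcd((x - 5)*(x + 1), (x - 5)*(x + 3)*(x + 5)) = x - 5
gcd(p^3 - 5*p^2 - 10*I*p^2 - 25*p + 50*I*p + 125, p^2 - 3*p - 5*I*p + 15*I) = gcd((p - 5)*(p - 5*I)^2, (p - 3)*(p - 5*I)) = p - 5*I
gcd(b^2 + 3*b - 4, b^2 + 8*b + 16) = b + 4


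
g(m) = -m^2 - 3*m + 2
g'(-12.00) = 21.00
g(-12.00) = -106.00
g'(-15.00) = 27.00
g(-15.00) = -178.00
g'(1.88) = -6.76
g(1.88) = -7.17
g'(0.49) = -3.98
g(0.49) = 0.29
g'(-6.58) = 10.16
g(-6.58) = -21.56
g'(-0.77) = -1.46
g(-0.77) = 3.72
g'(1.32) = -5.64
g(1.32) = -3.70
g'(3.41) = -9.82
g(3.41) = -19.86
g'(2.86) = -8.72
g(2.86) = -14.76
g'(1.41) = -5.82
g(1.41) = -4.22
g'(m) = -2*m - 3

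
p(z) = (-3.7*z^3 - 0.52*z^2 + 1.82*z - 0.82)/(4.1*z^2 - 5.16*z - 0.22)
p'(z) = (5.16 - 8.2*z)*(-3.7*z^3 - 0.52*z^2 + 1.82*z - 0.82)/(4.1*z^2 - 5.16*z - 0.22)^2 + (-11.1*z^2 - 1.04*z + 1.82)/(4.1*z^2 - 5.16*z - 0.22) = (-15.17*z^4 + 38.184*z^3 - 2.3368*z^2 + 6.9528*z - 4.6316)/(16.81*z^4 - 42.312*z^3 + 24.8216*z^2 + 2.2704*z + 0.0484)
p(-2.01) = 0.88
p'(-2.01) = -0.82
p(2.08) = -4.80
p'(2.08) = 1.29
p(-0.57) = -0.33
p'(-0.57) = -1.10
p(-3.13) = 1.82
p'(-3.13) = -0.85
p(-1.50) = 0.46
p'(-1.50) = -0.81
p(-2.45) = 1.24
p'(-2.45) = -0.83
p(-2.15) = 0.99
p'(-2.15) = -0.83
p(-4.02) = 2.58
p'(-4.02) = -0.86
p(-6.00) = 4.31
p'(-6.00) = -0.88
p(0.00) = 3.73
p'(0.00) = -95.69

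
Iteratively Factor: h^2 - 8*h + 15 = (h - 3)*(h - 5)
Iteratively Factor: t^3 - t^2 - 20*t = (t - 5)*(t^2 + 4*t) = (t - 5)*(t + 4)*(t)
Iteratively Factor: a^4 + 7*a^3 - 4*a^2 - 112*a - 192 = (a - 4)*(a^3 + 11*a^2 + 40*a + 48) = (a - 4)*(a + 4)*(a^2 + 7*a + 12) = (a - 4)*(a + 3)*(a + 4)*(a + 4)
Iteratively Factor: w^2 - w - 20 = (w - 5)*(w + 4)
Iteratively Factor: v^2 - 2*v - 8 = (v - 4)*(v + 2)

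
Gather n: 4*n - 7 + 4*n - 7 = 8*n - 14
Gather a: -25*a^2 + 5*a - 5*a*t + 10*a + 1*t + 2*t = -25*a^2 + a*(15 - 5*t) + 3*t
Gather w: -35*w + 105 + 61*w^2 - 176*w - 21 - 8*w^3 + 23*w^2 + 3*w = -8*w^3 + 84*w^2 - 208*w + 84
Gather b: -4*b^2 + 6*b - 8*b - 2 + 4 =-4*b^2 - 2*b + 2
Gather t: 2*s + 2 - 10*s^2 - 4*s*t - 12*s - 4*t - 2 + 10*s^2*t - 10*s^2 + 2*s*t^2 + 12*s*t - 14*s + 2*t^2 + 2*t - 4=-20*s^2 - 24*s + t^2*(2*s + 2) + t*(10*s^2 + 8*s - 2) - 4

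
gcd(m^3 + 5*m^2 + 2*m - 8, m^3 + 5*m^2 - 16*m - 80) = m + 4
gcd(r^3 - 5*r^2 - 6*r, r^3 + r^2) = r^2 + r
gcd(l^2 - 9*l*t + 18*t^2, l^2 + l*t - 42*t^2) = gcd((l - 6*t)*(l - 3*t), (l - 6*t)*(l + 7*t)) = -l + 6*t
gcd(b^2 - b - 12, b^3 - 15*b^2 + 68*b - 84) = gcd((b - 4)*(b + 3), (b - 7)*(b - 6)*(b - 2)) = 1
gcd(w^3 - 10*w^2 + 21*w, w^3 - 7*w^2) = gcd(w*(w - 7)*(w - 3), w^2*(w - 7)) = w^2 - 7*w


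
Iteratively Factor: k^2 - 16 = (k - 4)*(k + 4)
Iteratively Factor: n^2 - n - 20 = (n + 4)*(n - 5)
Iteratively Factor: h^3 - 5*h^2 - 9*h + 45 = (h - 3)*(h^2 - 2*h - 15) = (h - 5)*(h - 3)*(h + 3)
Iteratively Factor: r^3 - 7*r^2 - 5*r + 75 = (r + 3)*(r^2 - 10*r + 25) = (r - 5)*(r + 3)*(r - 5)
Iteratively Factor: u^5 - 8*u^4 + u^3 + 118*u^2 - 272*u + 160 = (u - 2)*(u^4 - 6*u^3 - 11*u^2 + 96*u - 80) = (u - 4)*(u - 2)*(u^3 - 2*u^2 - 19*u + 20) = (u - 4)*(u - 2)*(u - 1)*(u^2 - u - 20) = (u - 5)*(u - 4)*(u - 2)*(u - 1)*(u + 4)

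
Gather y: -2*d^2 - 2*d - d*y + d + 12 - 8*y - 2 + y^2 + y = -2*d^2 - d + y^2 + y*(-d - 7) + 10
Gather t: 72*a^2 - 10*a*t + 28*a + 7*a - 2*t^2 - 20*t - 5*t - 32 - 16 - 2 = 72*a^2 + 35*a - 2*t^2 + t*(-10*a - 25) - 50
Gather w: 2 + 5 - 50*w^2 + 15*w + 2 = -50*w^2 + 15*w + 9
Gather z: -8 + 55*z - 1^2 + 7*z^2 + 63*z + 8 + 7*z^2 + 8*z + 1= 14*z^2 + 126*z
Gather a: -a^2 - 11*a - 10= -a^2 - 11*a - 10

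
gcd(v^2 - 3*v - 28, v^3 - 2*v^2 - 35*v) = v - 7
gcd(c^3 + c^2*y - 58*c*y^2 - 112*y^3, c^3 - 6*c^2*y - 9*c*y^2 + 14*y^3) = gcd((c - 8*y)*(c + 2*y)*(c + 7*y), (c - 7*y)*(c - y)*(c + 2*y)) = c + 2*y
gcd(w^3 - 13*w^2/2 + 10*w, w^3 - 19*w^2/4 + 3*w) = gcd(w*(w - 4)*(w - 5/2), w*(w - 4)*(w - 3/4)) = w^2 - 4*w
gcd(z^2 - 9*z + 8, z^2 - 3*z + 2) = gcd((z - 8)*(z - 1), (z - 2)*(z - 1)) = z - 1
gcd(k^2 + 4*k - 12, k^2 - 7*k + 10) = k - 2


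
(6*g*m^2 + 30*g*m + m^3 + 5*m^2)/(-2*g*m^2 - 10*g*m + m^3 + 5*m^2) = (-6*g - m)/(2*g - m)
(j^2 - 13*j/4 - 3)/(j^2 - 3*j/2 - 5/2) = (-4*j^2 + 13*j + 12)/(2*(-2*j^2 + 3*j + 5))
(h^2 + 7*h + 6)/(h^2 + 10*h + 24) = (h + 1)/(h + 4)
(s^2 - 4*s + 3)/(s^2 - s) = (s - 3)/s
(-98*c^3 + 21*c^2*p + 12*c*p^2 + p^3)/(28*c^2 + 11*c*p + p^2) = (-14*c^2 + 5*c*p + p^2)/(4*c + p)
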